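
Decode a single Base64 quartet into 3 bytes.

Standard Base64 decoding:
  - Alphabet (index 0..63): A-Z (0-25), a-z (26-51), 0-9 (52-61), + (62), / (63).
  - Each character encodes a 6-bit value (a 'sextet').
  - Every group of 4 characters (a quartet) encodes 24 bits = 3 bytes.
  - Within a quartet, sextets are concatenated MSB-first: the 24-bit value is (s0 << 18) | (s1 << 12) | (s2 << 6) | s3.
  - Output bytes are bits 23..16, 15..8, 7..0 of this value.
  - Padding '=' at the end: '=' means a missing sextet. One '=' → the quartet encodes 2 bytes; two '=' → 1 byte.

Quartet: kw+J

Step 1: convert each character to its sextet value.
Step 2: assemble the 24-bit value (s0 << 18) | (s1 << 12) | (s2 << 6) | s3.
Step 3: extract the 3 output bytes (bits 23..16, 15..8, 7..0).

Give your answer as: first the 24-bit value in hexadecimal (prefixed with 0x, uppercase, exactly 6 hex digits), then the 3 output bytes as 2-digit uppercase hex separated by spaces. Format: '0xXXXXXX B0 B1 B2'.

Sextets: k=36, w=48, +=62, J=9
24-bit: (36<<18) | (48<<12) | (62<<6) | 9
      = 0x900000 | 0x030000 | 0x000F80 | 0x000009
      = 0x930F89
Bytes: (v>>16)&0xFF=93, (v>>8)&0xFF=0F, v&0xFF=89

Answer: 0x930F89 93 0F 89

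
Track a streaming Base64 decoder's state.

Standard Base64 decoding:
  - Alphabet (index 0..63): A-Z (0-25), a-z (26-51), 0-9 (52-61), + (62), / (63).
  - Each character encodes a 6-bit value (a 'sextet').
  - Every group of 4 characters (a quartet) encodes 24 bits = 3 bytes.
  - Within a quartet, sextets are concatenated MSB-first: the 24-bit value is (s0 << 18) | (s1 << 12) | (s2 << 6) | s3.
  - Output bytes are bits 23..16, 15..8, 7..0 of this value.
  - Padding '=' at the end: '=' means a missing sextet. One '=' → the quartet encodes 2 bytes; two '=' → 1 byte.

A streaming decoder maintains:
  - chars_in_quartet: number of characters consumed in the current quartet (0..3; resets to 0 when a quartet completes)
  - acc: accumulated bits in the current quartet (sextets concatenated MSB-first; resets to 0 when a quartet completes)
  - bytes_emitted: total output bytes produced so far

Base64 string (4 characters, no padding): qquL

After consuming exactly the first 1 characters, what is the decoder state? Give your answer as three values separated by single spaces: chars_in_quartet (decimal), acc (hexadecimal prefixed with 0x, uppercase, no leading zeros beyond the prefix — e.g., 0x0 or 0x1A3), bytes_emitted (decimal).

Answer: 1 0x2A 0

Derivation:
After char 0 ('q'=42): chars_in_quartet=1 acc=0x2A bytes_emitted=0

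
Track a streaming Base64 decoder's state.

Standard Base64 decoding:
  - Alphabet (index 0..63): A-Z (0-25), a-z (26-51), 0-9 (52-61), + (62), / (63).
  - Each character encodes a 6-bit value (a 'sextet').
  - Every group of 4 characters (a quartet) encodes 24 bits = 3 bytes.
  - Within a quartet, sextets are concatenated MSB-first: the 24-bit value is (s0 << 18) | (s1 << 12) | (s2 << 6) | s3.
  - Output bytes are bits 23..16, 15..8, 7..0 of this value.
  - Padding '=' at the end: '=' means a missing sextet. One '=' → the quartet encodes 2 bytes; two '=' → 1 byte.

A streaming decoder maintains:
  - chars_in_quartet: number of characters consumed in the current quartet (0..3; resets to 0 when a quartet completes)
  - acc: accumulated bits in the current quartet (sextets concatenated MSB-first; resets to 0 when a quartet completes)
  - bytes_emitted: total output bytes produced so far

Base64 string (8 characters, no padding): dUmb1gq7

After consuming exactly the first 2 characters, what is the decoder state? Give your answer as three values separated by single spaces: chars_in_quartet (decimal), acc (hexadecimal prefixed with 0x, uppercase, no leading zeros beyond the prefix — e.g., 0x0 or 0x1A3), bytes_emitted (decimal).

Answer: 2 0x754 0

Derivation:
After char 0 ('d'=29): chars_in_quartet=1 acc=0x1D bytes_emitted=0
After char 1 ('U'=20): chars_in_quartet=2 acc=0x754 bytes_emitted=0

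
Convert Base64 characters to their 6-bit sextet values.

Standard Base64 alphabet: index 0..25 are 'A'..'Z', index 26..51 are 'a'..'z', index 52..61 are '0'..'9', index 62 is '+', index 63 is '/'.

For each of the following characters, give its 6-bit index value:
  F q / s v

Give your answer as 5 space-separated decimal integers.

Answer: 5 42 63 44 47

Derivation:
'F': A..Z range, ord('F') − ord('A') = 5
'q': a..z range, 26 + ord('q') − ord('a') = 42
'/': index 63
's': a..z range, 26 + ord('s') − ord('a') = 44
'v': a..z range, 26 + ord('v') − ord('a') = 47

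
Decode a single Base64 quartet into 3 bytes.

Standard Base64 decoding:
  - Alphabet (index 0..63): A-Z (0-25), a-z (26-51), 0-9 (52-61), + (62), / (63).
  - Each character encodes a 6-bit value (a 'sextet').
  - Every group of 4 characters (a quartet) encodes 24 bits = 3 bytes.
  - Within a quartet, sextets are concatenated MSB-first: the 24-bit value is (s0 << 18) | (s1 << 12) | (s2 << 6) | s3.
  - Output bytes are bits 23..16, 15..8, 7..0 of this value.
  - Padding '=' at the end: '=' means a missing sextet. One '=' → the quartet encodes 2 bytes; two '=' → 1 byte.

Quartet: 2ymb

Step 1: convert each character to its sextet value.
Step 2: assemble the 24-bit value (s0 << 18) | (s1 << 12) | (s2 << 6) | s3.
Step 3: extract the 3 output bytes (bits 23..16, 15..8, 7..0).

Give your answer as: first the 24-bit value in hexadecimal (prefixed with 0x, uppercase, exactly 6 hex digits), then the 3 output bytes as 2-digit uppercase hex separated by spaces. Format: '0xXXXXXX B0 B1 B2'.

Sextets: 2=54, y=50, m=38, b=27
24-bit: (54<<18) | (50<<12) | (38<<6) | 27
      = 0xD80000 | 0x032000 | 0x000980 | 0x00001B
      = 0xDB299B
Bytes: (v>>16)&0xFF=DB, (v>>8)&0xFF=29, v&0xFF=9B

Answer: 0xDB299B DB 29 9B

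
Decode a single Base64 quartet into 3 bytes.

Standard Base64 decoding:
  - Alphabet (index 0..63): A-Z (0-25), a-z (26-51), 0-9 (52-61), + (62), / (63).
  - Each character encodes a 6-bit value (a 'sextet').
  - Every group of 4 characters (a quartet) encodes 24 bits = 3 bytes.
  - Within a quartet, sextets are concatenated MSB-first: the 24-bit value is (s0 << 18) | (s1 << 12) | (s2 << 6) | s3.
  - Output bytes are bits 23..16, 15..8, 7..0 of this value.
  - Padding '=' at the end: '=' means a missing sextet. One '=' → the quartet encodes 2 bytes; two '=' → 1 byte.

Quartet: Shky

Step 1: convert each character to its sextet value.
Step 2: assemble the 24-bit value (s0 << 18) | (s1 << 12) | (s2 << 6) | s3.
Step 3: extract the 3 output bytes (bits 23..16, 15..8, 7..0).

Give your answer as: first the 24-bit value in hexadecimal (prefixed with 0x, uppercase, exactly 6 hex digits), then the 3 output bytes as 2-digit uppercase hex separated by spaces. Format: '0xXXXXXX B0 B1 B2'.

Answer: 0x4A1932 4A 19 32

Derivation:
Sextets: S=18, h=33, k=36, y=50
24-bit: (18<<18) | (33<<12) | (36<<6) | 50
      = 0x480000 | 0x021000 | 0x000900 | 0x000032
      = 0x4A1932
Bytes: (v>>16)&0xFF=4A, (v>>8)&0xFF=19, v&0xFF=32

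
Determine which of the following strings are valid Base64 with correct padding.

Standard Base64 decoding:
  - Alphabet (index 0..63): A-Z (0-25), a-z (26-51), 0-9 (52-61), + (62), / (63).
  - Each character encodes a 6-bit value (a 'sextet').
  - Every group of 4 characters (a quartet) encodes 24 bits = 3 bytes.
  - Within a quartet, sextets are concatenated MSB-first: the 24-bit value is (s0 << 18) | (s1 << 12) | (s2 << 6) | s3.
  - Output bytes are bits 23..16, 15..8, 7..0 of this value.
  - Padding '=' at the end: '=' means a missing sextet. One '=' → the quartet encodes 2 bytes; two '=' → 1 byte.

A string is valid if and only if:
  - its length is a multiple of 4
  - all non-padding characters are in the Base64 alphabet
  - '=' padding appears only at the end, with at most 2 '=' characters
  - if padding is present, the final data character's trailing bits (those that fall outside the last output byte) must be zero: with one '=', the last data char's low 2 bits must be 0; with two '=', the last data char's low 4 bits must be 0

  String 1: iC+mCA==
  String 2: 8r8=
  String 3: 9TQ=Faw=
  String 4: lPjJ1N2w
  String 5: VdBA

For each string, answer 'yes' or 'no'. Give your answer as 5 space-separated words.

String 1: 'iC+mCA==' → valid
String 2: '8r8=' → valid
String 3: '9TQ=Faw=' → invalid (bad char(s): ['=']; '=' in middle)
String 4: 'lPjJ1N2w' → valid
String 5: 'VdBA' → valid

Answer: yes yes no yes yes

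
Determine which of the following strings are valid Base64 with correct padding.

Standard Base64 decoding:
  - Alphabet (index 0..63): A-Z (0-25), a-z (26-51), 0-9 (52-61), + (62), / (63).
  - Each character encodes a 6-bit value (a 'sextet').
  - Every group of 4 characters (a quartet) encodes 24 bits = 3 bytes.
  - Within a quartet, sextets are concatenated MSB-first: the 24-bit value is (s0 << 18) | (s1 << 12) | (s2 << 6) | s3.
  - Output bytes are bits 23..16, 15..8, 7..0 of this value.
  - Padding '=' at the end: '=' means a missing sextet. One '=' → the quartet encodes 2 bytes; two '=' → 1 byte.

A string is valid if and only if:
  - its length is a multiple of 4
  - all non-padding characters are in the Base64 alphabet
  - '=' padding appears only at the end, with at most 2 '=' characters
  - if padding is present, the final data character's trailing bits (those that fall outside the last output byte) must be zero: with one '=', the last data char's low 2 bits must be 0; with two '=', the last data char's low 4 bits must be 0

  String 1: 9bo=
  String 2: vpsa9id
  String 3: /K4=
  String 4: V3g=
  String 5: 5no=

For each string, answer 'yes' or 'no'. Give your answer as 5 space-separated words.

Answer: yes no yes yes yes

Derivation:
String 1: '9bo=' → valid
String 2: 'vpsa9id' → invalid (len=7 not mult of 4)
String 3: '/K4=' → valid
String 4: 'V3g=' → valid
String 5: '5no=' → valid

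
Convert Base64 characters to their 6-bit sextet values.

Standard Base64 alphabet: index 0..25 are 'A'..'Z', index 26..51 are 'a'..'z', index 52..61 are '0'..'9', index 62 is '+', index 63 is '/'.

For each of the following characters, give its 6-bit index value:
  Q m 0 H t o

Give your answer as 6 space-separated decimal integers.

'Q': A..Z range, ord('Q') − ord('A') = 16
'm': a..z range, 26 + ord('m') − ord('a') = 38
'0': 0..9 range, 52 + ord('0') − ord('0') = 52
'H': A..Z range, ord('H') − ord('A') = 7
't': a..z range, 26 + ord('t') − ord('a') = 45
'o': a..z range, 26 + ord('o') − ord('a') = 40

Answer: 16 38 52 7 45 40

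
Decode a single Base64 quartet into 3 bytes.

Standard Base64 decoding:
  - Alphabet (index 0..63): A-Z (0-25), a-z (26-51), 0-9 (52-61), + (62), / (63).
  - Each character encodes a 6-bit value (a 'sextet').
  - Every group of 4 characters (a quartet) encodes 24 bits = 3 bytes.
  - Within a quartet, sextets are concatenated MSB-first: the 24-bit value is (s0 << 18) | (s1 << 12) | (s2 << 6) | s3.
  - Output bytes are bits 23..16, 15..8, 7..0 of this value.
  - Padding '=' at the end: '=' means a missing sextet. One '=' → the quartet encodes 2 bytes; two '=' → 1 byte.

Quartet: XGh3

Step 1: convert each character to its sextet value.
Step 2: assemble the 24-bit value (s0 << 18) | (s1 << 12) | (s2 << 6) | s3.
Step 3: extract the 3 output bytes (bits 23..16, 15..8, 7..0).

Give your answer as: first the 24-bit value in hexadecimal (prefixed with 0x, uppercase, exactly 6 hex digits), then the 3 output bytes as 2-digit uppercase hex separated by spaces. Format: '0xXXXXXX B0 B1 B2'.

Answer: 0x5C6877 5C 68 77

Derivation:
Sextets: X=23, G=6, h=33, 3=55
24-bit: (23<<18) | (6<<12) | (33<<6) | 55
      = 0x5C0000 | 0x006000 | 0x000840 | 0x000037
      = 0x5C6877
Bytes: (v>>16)&0xFF=5C, (v>>8)&0xFF=68, v&0xFF=77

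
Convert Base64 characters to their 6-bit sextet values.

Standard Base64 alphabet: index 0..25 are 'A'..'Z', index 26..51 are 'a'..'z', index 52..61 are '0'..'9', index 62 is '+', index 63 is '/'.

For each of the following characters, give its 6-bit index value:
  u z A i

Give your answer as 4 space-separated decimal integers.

'u': a..z range, 26 + ord('u') − ord('a') = 46
'z': a..z range, 26 + ord('z') − ord('a') = 51
'A': A..Z range, ord('A') − ord('A') = 0
'i': a..z range, 26 + ord('i') − ord('a') = 34

Answer: 46 51 0 34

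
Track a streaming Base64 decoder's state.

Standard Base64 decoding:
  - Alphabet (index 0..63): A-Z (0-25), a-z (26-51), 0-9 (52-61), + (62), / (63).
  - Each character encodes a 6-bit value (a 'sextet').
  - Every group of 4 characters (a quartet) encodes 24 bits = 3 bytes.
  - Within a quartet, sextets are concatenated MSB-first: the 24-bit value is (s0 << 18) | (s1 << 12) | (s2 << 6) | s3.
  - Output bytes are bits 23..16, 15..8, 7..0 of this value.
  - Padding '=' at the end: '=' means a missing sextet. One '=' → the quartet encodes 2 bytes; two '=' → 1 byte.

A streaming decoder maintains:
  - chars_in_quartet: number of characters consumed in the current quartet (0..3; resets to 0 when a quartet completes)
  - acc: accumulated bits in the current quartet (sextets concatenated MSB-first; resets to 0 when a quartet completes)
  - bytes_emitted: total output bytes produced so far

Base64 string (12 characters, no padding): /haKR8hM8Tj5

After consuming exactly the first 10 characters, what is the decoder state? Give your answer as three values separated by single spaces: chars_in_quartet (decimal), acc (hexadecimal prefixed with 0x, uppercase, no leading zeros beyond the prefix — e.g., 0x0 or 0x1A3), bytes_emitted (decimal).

Answer: 2 0xF13 6

Derivation:
After char 0 ('/'=63): chars_in_quartet=1 acc=0x3F bytes_emitted=0
After char 1 ('h'=33): chars_in_quartet=2 acc=0xFE1 bytes_emitted=0
After char 2 ('a'=26): chars_in_quartet=3 acc=0x3F85A bytes_emitted=0
After char 3 ('K'=10): chars_in_quartet=4 acc=0xFE168A -> emit FE 16 8A, reset; bytes_emitted=3
After char 4 ('R'=17): chars_in_quartet=1 acc=0x11 bytes_emitted=3
After char 5 ('8'=60): chars_in_quartet=2 acc=0x47C bytes_emitted=3
After char 6 ('h'=33): chars_in_quartet=3 acc=0x11F21 bytes_emitted=3
After char 7 ('M'=12): chars_in_quartet=4 acc=0x47C84C -> emit 47 C8 4C, reset; bytes_emitted=6
After char 8 ('8'=60): chars_in_quartet=1 acc=0x3C bytes_emitted=6
After char 9 ('T'=19): chars_in_quartet=2 acc=0xF13 bytes_emitted=6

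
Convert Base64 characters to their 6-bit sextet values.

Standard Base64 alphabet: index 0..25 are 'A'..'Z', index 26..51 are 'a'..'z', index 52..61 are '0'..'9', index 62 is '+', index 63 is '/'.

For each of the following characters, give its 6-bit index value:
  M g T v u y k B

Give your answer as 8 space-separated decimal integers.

'M': A..Z range, ord('M') − ord('A') = 12
'g': a..z range, 26 + ord('g') − ord('a') = 32
'T': A..Z range, ord('T') − ord('A') = 19
'v': a..z range, 26 + ord('v') − ord('a') = 47
'u': a..z range, 26 + ord('u') − ord('a') = 46
'y': a..z range, 26 + ord('y') − ord('a') = 50
'k': a..z range, 26 + ord('k') − ord('a') = 36
'B': A..Z range, ord('B') − ord('A') = 1

Answer: 12 32 19 47 46 50 36 1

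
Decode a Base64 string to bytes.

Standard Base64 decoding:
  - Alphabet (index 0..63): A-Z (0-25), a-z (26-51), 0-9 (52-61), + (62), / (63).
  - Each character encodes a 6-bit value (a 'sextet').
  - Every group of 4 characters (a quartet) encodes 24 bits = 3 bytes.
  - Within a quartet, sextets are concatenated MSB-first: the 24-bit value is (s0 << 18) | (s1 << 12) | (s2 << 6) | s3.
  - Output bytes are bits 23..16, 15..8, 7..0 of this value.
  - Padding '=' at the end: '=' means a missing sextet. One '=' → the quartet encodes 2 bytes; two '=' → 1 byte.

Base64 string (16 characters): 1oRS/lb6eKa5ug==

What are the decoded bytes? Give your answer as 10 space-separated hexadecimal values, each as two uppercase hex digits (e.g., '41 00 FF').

After char 0 ('1'=53): chars_in_quartet=1 acc=0x35 bytes_emitted=0
After char 1 ('o'=40): chars_in_quartet=2 acc=0xD68 bytes_emitted=0
After char 2 ('R'=17): chars_in_quartet=3 acc=0x35A11 bytes_emitted=0
After char 3 ('S'=18): chars_in_quartet=4 acc=0xD68452 -> emit D6 84 52, reset; bytes_emitted=3
After char 4 ('/'=63): chars_in_quartet=1 acc=0x3F bytes_emitted=3
After char 5 ('l'=37): chars_in_quartet=2 acc=0xFE5 bytes_emitted=3
After char 6 ('b'=27): chars_in_quartet=3 acc=0x3F95B bytes_emitted=3
After char 7 ('6'=58): chars_in_quartet=4 acc=0xFE56FA -> emit FE 56 FA, reset; bytes_emitted=6
After char 8 ('e'=30): chars_in_quartet=1 acc=0x1E bytes_emitted=6
After char 9 ('K'=10): chars_in_quartet=2 acc=0x78A bytes_emitted=6
After char 10 ('a'=26): chars_in_quartet=3 acc=0x1E29A bytes_emitted=6
After char 11 ('5'=57): chars_in_quartet=4 acc=0x78A6B9 -> emit 78 A6 B9, reset; bytes_emitted=9
After char 12 ('u'=46): chars_in_quartet=1 acc=0x2E bytes_emitted=9
After char 13 ('g'=32): chars_in_quartet=2 acc=0xBA0 bytes_emitted=9
Padding '==': partial quartet acc=0xBA0 -> emit BA; bytes_emitted=10

Answer: D6 84 52 FE 56 FA 78 A6 B9 BA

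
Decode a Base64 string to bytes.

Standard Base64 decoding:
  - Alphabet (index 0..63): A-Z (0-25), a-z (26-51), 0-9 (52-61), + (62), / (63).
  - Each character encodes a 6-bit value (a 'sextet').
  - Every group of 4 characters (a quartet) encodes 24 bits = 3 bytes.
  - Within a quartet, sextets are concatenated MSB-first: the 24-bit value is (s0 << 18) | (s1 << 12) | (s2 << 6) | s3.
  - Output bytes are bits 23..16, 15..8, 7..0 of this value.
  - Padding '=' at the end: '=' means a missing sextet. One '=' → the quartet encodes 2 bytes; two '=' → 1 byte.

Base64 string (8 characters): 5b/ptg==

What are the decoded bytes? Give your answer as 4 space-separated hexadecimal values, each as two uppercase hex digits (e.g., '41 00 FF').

After char 0 ('5'=57): chars_in_quartet=1 acc=0x39 bytes_emitted=0
After char 1 ('b'=27): chars_in_quartet=2 acc=0xE5B bytes_emitted=0
After char 2 ('/'=63): chars_in_quartet=3 acc=0x396FF bytes_emitted=0
After char 3 ('p'=41): chars_in_quartet=4 acc=0xE5BFE9 -> emit E5 BF E9, reset; bytes_emitted=3
After char 4 ('t'=45): chars_in_quartet=1 acc=0x2D bytes_emitted=3
After char 5 ('g'=32): chars_in_quartet=2 acc=0xB60 bytes_emitted=3
Padding '==': partial quartet acc=0xB60 -> emit B6; bytes_emitted=4

Answer: E5 BF E9 B6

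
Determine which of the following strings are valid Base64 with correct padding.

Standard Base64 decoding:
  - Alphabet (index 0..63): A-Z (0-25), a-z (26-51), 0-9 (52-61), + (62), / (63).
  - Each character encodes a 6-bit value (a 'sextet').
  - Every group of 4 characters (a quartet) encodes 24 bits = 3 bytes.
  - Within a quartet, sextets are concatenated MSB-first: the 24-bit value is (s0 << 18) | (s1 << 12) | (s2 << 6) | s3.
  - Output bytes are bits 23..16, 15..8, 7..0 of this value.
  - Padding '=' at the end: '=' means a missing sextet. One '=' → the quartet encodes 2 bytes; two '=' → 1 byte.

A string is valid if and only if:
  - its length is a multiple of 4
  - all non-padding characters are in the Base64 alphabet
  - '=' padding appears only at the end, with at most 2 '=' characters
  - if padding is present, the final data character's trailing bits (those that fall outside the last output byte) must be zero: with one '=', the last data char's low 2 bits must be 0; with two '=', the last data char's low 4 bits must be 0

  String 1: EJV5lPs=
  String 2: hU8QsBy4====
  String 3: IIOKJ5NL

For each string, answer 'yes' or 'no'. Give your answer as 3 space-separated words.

Answer: yes no yes

Derivation:
String 1: 'EJV5lPs=' → valid
String 2: 'hU8QsBy4====' → invalid (4 pad chars (max 2))
String 3: 'IIOKJ5NL' → valid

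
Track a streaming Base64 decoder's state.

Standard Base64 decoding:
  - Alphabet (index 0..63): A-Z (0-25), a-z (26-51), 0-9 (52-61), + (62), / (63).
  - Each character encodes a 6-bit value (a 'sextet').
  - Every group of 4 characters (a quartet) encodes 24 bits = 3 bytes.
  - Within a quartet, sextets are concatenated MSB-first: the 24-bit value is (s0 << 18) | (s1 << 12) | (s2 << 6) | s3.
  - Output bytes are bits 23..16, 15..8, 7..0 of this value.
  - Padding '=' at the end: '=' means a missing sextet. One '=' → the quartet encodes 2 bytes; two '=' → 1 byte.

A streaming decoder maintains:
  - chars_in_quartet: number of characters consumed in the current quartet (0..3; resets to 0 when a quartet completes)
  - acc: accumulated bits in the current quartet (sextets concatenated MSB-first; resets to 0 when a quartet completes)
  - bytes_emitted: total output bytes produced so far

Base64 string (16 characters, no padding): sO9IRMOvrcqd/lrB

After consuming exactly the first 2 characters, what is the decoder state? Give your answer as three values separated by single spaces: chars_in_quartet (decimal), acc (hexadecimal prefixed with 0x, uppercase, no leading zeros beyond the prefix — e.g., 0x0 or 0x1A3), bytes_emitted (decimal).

After char 0 ('s'=44): chars_in_quartet=1 acc=0x2C bytes_emitted=0
After char 1 ('O'=14): chars_in_quartet=2 acc=0xB0E bytes_emitted=0

Answer: 2 0xB0E 0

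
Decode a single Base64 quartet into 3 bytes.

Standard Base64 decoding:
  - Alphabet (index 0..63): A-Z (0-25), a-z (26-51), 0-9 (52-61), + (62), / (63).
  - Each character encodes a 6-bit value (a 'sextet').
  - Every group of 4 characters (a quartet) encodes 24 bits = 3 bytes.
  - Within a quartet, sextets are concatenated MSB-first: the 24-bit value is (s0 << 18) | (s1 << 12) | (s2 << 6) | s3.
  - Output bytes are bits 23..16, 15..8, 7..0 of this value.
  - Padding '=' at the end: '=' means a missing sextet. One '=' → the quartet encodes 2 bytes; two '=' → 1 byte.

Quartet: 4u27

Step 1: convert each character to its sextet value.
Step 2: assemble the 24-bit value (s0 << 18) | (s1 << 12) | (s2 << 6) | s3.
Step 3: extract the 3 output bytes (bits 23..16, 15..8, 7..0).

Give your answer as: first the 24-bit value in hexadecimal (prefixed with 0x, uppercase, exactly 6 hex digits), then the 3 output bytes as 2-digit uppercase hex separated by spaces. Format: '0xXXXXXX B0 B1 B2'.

Sextets: 4=56, u=46, 2=54, 7=59
24-bit: (56<<18) | (46<<12) | (54<<6) | 59
      = 0xE00000 | 0x02E000 | 0x000D80 | 0x00003B
      = 0xE2EDBB
Bytes: (v>>16)&0xFF=E2, (v>>8)&0xFF=ED, v&0xFF=BB

Answer: 0xE2EDBB E2 ED BB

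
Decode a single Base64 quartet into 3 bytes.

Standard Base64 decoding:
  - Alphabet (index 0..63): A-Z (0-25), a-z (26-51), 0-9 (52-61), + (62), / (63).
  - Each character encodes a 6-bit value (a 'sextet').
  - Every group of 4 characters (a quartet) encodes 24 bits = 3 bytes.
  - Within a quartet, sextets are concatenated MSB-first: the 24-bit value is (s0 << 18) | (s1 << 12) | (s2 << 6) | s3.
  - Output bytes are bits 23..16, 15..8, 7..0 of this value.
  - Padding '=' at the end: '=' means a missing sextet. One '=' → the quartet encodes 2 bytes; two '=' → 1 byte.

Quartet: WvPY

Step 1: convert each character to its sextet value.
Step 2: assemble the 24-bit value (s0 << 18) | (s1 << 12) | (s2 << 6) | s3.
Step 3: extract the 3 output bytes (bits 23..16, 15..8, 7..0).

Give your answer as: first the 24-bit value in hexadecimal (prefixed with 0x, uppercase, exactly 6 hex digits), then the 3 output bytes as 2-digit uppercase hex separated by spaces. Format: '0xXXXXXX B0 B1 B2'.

Sextets: W=22, v=47, P=15, Y=24
24-bit: (22<<18) | (47<<12) | (15<<6) | 24
      = 0x580000 | 0x02F000 | 0x0003C0 | 0x000018
      = 0x5AF3D8
Bytes: (v>>16)&0xFF=5A, (v>>8)&0xFF=F3, v&0xFF=D8

Answer: 0x5AF3D8 5A F3 D8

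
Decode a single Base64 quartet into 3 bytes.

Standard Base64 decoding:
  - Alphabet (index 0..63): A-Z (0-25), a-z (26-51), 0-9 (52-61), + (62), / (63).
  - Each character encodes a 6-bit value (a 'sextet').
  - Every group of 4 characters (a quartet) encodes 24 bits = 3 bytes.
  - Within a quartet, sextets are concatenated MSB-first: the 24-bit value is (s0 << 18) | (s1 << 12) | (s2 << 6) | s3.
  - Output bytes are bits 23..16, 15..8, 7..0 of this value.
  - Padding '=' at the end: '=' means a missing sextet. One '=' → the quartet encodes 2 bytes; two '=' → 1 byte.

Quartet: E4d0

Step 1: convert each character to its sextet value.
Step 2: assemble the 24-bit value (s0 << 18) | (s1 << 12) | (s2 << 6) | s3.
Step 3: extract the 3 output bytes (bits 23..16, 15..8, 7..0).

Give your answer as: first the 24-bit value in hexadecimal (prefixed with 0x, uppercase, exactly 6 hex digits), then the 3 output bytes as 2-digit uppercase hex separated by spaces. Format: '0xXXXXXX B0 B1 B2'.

Answer: 0x138774 13 87 74

Derivation:
Sextets: E=4, 4=56, d=29, 0=52
24-bit: (4<<18) | (56<<12) | (29<<6) | 52
      = 0x100000 | 0x038000 | 0x000740 | 0x000034
      = 0x138774
Bytes: (v>>16)&0xFF=13, (v>>8)&0xFF=87, v&0xFF=74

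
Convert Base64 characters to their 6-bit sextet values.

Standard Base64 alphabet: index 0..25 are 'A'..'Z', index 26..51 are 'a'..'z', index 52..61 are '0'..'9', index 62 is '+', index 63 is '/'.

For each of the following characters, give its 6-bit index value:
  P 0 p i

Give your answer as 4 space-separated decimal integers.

'P': A..Z range, ord('P') − ord('A') = 15
'0': 0..9 range, 52 + ord('0') − ord('0') = 52
'p': a..z range, 26 + ord('p') − ord('a') = 41
'i': a..z range, 26 + ord('i') − ord('a') = 34

Answer: 15 52 41 34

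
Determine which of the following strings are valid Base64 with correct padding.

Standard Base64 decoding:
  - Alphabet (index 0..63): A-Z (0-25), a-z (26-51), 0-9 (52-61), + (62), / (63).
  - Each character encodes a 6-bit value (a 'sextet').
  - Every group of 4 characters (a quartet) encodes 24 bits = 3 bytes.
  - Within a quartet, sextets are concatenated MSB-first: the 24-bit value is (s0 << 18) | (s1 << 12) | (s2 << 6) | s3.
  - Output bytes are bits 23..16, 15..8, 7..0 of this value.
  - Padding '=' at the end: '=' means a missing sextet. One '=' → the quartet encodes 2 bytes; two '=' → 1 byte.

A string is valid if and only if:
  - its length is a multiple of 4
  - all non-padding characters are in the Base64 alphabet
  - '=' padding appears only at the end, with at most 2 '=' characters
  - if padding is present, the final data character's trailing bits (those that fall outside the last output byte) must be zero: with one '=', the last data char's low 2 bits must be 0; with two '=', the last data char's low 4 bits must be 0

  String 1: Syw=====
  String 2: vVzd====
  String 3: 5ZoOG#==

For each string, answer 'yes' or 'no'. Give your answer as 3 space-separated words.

String 1: 'Syw=====' → invalid (5 pad chars (max 2))
String 2: 'vVzd====' → invalid (4 pad chars (max 2))
String 3: '5ZoOG#==' → invalid (bad char(s): ['#'])

Answer: no no no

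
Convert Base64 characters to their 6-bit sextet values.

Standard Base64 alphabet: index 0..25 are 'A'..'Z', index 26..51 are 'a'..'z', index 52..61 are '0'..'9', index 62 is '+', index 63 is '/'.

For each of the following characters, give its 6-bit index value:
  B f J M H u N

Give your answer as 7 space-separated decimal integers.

'B': A..Z range, ord('B') − ord('A') = 1
'f': a..z range, 26 + ord('f') − ord('a') = 31
'J': A..Z range, ord('J') − ord('A') = 9
'M': A..Z range, ord('M') − ord('A') = 12
'H': A..Z range, ord('H') − ord('A') = 7
'u': a..z range, 26 + ord('u') − ord('a') = 46
'N': A..Z range, ord('N') − ord('A') = 13

Answer: 1 31 9 12 7 46 13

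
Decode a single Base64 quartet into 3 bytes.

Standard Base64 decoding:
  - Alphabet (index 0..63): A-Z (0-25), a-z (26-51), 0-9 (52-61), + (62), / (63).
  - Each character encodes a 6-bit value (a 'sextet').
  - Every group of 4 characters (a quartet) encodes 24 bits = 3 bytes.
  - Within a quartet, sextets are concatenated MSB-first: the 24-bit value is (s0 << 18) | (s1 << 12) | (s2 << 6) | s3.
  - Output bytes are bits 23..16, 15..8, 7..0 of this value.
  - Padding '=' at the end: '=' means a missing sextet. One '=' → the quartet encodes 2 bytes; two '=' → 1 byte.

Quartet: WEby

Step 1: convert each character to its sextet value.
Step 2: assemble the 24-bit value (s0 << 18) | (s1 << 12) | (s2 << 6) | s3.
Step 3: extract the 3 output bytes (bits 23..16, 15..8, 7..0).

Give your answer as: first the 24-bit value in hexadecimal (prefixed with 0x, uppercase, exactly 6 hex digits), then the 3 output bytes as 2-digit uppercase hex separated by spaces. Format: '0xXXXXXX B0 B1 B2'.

Answer: 0x5846F2 58 46 F2

Derivation:
Sextets: W=22, E=4, b=27, y=50
24-bit: (22<<18) | (4<<12) | (27<<6) | 50
      = 0x580000 | 0x004000 | 0x0006C0 | 0x000032
      = 0x5846F2
Bytes: (v>>16)&0xFF=58, (v>>8)&0xFF=46, v&0xFF=F2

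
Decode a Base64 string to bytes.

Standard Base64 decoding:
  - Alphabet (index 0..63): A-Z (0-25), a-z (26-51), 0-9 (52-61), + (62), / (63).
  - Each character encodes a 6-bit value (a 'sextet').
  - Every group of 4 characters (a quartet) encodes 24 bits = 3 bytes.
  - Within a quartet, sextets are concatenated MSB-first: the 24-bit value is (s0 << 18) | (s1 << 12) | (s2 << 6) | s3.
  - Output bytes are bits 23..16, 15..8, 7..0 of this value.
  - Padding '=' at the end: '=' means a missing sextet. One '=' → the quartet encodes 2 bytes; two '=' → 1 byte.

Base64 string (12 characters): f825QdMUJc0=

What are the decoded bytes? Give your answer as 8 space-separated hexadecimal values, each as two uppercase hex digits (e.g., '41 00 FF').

After char 0 ('f'=31): chars_in_quartet=1 acc=0x1F bytes_emitted=0
After char 1 ('8'=60): chars_in_quartet=2 acc=0x7FC bytes_emitted=0
After char 2 ('2'=54): chars_in_quartet=3 acc=0x1FF36 bytes_emitted=0
After char 3 ('5'=57): chars_in_quartet=4 acc=0x7FCDB9 -> emit 7F CD B9, reset; bytes_emitted=3
After char 4 ('Q'=16): chars_in_quartet=1 acc=0x10 bytes_emitted=3
After char 5 ('d'=29): chars_in_quartet=2 acc=0x41D bytes_emitted=3
After char 6 ('M'=12): chars_in_quartet=3 acc=0x1074C bytes_emitted=3
After char 7 ('U'=20): chars_in_quartet=4 acc=0x41D314 -> emit 41 D3 14, reset; bytes_emitted=6
After char 8 ('J'=9): chars_in_quartet=1 acc=0x9 bytes_emitted=6
After char 9 ('c'=28): chars_in_quartet=2 acc=0x25C bytes_emitted=6
After char 10 ('0'=52): chars_in_quartet=3 acc=0x9734 bytes_emitted=6
Padding '=': partial quartet acc=0x9734 -> emit 25 CD; bytes_emitted=8

Answer: 7F CD B9 41 D3 14 25 CD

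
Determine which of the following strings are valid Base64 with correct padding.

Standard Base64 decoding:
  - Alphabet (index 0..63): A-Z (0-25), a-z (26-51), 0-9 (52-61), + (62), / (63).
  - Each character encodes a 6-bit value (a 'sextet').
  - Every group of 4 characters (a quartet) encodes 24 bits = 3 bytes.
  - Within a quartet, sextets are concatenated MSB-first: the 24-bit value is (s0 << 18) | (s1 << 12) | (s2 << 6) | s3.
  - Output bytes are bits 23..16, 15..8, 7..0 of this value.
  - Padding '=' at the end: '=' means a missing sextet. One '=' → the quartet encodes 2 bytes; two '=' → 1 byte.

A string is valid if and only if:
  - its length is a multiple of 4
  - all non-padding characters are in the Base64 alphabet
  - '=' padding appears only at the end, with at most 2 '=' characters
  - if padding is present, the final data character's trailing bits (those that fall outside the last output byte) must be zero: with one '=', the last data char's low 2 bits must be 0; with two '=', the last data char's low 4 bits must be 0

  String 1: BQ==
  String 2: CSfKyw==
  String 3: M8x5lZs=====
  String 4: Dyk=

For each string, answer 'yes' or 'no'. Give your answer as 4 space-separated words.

Answer: yes yes no yes

Derivation:
String 1: 'BQ==' → valid
String 2: 'CSfKyw==' → valid
String 3: 'M8x5lZs=====' → invalid (5 pad chars (max 2))
String 4: 'Dyk=' → valid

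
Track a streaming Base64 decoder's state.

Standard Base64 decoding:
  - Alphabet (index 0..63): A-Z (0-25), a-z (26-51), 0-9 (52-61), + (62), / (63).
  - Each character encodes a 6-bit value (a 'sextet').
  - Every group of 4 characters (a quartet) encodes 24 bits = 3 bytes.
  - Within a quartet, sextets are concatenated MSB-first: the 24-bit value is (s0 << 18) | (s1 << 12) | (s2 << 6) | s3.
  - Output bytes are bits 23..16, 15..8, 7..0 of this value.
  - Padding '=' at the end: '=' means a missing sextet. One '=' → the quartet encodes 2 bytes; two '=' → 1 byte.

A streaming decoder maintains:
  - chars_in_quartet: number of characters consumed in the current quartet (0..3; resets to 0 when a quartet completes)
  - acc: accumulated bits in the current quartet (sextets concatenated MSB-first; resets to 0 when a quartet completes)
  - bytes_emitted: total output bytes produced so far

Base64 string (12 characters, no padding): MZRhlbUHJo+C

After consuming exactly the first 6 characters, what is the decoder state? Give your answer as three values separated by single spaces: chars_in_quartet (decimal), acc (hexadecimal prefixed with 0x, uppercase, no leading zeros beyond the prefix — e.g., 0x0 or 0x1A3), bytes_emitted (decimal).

Answer: 2 0x95B 3

Derivation:
After char 0 ('M'=12): chars_in_quartet=1 acc=0xC bytes_emitted=0
After char 1 ('Z'=25): chars_in_quartet=2 acc=0x319 bytes_emitted=0
After char 2 ('R'=17): chars_in_quartet=3 acc=0xC651 bytes_emitted=0
After char 3 ('h'=33): chars_in_quartet=4 acc=0x319461 -> emit 31 94 61, reset; bytes_emitted=3
After char 4 ('l'=37): chars_in_quartet=1 acc=0x25 bytes_emitted=3
After char 5 ('b'=27): chars_in_quartet=2 acc=0x95B bytes_emitted=3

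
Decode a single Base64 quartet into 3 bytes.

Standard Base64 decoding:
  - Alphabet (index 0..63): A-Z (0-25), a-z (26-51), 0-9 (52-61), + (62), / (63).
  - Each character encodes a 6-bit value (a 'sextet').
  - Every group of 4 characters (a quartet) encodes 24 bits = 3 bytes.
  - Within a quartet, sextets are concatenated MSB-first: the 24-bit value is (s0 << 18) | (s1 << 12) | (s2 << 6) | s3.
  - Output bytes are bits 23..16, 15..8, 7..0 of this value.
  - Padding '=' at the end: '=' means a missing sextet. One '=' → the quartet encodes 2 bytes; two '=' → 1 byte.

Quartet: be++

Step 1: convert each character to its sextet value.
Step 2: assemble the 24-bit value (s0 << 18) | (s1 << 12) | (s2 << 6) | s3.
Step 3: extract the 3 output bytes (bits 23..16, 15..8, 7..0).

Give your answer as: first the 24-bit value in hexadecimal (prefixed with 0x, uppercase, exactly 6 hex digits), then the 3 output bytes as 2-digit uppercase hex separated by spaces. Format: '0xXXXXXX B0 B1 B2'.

Answer: 0x6DEFBE 6D EF BE

Derivation:
Sextets: b=27, e=30, +=62, +=62
24-bit: (27<<18) | (30<<12) | (62<<6) | 62
      = 0x6C0000 | 0x01E000 | 0x000F80 | 0x00003E
      = 0x6DEFBE
Bytes: (v>>16)&0xFF=6D, (v>>8)&0xFF=EF, v&0xFF=BE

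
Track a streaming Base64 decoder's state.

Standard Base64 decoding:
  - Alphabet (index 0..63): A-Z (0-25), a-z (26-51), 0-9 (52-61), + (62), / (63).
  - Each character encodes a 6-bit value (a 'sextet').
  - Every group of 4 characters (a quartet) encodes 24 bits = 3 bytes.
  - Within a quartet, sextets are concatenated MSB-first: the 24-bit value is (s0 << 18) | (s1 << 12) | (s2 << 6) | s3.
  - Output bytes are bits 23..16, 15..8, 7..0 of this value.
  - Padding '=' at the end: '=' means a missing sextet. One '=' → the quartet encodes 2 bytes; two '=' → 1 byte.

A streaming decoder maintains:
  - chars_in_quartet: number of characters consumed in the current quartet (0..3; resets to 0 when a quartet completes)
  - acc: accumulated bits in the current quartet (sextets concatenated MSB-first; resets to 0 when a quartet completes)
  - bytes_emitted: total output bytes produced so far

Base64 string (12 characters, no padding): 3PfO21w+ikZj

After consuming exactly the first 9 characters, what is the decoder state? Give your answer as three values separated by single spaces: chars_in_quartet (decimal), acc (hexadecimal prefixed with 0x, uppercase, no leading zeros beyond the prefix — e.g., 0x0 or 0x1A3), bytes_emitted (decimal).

Answer: 1 0x22 6

Derivation:
After char 0 ('3'=55): chars_in_quartet=1 acc=0x37 bytes_emitted=0
After char 1 ('P'=15): chars_in_quartet=2 acc=0xDCF bytes_emitted=0
After char 2 ('f'=31): chars_in_quartet=3 acc=0x373DF bytes_emitted=0
After char 3 ('O'=14): chars_in_quartet=4 acc=0xDCF7CE -> emit DC F7 CE, reset; bytes_emitted=3
After char 4 ('2'=54): chars_in_quartet=1 acc=0x36 bytes_emitted=3
After char 5 ('1'=53): chars_in_quartet=2 acc=0xDB5 bytes_emitted=3
After char 6 ('w'=48): chars_in_quartet=3 acc=0x36D70 bytes_emitted=3
After char 7 ('+'=62): chars_in_quartet=4 acc=0xDB5C3E -> emit DB 5C 3E, reset; bytes_emitted=6
After char 8 ('i'=34): chars_in_quartet=1 acc=0x22 bytes_emitted=6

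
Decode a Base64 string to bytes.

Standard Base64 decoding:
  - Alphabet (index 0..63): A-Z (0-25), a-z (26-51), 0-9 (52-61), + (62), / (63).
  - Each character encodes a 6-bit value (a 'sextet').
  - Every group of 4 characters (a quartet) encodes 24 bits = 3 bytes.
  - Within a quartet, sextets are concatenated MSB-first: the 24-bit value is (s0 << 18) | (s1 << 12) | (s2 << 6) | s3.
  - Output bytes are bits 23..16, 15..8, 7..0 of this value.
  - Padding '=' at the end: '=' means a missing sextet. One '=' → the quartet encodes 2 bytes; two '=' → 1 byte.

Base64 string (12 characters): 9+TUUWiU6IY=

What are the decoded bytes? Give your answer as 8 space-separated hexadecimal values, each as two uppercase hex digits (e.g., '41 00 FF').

After char 0 ('9'=61): chars_in_quartet=1 acc=0x3D bytes_emitted=0
After char 1 ('+'=62): chars_in_quartet=2 acc=0xF7E bytes_emitted=0
After char 2 ('T'=19): chars_in_quartet=3 acc=0x3DF93 bytes_emitted=0
After char 3 ('U'=20): chars_in_quartet=4 acc=0xF7E4D4 -> emit F7 E4 D4, reset; bytes_emitted=3
After char 4 ('U'=20): chars_in_quartet=1 acc=0x14 bytes_emitted=3
After char 5 ('W'=22): chars_in_quartet=2 acc=0x516 bytes_emitted=3
After char 6 ('i'=34): chars_in_quartet=3 acc=0x145A2 bytes_emitted=3
After char 7 ('U'=20): chars_in_quartet=4 acc=0x516894 -> emit 51 68 94, reset; bytes_emitted=6
After char 8 ('6'=58): chars_in_quartet=1 acc=0x3A bytes_emitted=6
After char 9 ('I'=8): chars_in_quartet=2 acc=0xE88 bytes_emitted=6
After char 10 ('Y'=24): chars_in_quartet=3 acc=0x3A218 bytes_emitted=6
Padding '=': partial quartet acc=0x3A218 -> emit E8 86; bytes_emitted=8

Answer: F7 E4 D4 51 68 94 E8 86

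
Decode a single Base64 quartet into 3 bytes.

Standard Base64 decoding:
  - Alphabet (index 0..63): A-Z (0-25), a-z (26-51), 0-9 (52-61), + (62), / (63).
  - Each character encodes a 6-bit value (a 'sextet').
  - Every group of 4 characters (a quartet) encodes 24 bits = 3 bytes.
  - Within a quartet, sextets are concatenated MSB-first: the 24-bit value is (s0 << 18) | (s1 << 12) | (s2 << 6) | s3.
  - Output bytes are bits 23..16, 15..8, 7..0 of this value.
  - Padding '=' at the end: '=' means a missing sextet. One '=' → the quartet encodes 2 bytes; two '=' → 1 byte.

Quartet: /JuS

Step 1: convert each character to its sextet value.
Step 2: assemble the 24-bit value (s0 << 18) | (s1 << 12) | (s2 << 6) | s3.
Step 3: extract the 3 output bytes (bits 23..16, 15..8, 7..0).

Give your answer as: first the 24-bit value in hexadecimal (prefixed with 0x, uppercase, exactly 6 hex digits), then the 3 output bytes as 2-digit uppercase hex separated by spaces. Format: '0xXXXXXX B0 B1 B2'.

Answer: 0xFC9B92 FC 9B 92

Derivation:
Sextets: /=63, J=9, u=46, S=18
24-bit: (63<<18) | (9<<12) | (46<<6) | 18
      = 0xFC0000 | 0x009000 | 0x000B80 | 0x000012
      = 0xFC9B92
Bytes: (v>>16)&0xFF=FC, (v>>8)&0xFF=9B, v&0xFF=92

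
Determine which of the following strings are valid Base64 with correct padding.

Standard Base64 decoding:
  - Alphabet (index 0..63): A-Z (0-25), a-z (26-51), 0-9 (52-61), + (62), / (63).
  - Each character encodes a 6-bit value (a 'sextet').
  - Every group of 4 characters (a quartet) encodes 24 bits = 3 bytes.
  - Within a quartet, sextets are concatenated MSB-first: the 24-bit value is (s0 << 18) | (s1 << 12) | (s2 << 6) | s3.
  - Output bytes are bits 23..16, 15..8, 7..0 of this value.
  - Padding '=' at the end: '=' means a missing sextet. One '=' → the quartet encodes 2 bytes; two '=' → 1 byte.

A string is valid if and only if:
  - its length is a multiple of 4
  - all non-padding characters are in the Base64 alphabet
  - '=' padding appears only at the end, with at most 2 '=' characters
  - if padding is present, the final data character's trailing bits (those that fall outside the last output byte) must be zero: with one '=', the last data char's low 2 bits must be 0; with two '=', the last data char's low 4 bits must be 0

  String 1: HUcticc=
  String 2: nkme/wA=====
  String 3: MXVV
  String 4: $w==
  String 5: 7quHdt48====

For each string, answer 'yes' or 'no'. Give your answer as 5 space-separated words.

Answer: yes no yes no no

Derivation:
String 1: 'HUcticc=' → valid
String 2: 'nkme/wA=====' → invalid (5 pad chars (max 2))
String 3: 'MXVV' → valid
String 4: '$w==' → invalid (bad char(s): ['$'])
String 5: '7quHdt48====' → invalid (4 pad chars (max 2))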